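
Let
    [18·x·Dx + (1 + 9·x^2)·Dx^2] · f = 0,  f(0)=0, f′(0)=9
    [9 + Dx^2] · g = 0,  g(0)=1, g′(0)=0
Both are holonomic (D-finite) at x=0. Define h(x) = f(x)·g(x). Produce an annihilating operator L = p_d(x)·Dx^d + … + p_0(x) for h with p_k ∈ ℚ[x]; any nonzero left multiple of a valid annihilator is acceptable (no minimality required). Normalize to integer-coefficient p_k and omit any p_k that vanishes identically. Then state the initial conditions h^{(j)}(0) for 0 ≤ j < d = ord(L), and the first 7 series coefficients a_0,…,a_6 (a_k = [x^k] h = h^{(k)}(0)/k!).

f: a_k = 0, 9, 0, -27, 0, 729/5, 0, …
g: a_k = 1, 0, -9/2, 0, 27/8, 0, -81/80, …
Product ⇒ symmetric product L₀, ord ≤ 4.
L = (810 + 18954·x^2 + 72171·x^4 + 236196·x^6 + 531441·x^8) + (972·x + 14580·x^3 + 78732·x^5 + 236196·x^7)·Dx + (108 + 2592·x^2 + 13122·x^4 + 52488·x^6 + 118098·x^8)·Dx^2 + (108·x + 1620·x^3 + 8748·x^5 + 26244·x^7)·Dx^3 + (2 + 54·x^2 + 567·x^4 + 2916·x^6 + 6561·x^8)·Dx^4  (order 4).
h: a_k = 0, 9, 0, -135/2, 0, 11907/40, 0, …
ICs: h(0) = 0, h′(0) = 9, h′′(0) = 0, h′′′(0) = -405.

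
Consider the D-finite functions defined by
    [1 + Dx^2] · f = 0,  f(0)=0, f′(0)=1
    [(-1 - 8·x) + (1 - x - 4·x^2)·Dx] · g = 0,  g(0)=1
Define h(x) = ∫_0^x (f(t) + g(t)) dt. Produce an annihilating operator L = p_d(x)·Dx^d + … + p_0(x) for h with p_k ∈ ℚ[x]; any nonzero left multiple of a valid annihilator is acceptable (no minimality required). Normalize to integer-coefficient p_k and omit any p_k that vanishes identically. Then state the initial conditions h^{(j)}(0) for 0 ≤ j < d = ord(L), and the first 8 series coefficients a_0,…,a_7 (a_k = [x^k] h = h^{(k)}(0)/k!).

L = (-55 - 486·x - 553·x^2 - 1488·x^3 - 80·x^4 - 128·x^5)·Dx + (11 + 11·x + 23·x^2 - 169·x^3 - 348·x^4 - 48·x^5 - 64·x^6)·Dx^2 + (-55 - 486·x - 553·x^2 - 1488·x^3 - 80·x^4 - 128·x^5)·Dx^3 + (11 + 11·x + 23·x^2 - 169·x^3 - 348·x^4 - 48·x^5 - 64·x^6)·Dx^4  (order 4).
h: a_k = 0, 1, 1, 5/3, 53/24, 29/5, 7801/720, 181/7, …
ICs: h(0) = 0, h′(0) = 1, h′′(0) = 2, h′′′(0) = 10.

f: a_k = 0, 1, 0, -1/6, 0, 1/120, 0, -1/5040, …
g: a_k = 1, 1, 5, 9, 29, 65, 181, 441, …
Weyl lclm of L_f,L_g ⇒ L₀ (ord ≤ 3).
∫: right-multiply L₀ by Dx.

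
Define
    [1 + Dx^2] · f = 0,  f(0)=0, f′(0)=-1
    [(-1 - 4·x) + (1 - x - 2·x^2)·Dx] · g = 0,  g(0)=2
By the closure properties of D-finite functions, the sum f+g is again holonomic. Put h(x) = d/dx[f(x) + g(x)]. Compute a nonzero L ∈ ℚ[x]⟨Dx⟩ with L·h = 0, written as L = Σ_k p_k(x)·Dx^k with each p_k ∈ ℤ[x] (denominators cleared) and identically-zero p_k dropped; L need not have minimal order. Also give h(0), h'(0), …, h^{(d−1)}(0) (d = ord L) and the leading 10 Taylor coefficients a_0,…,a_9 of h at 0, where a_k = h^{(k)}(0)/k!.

f: a_k = 0, -1, 0, 1/6, 0, -1/120, 0, 1/5040, 0, -1/362880, …
g: a_k = 2, 2, 6, 10, 22, 42, 86, 170, 342, 682, …
Sum ⇒ L₀ = lclm(L_f,L_g) in ℚ(x)⟨Dx⟩.
h₀' ⇒ L via d/dx closure of L₀.
L = (270 + 1200·x + 2862·x^2 + 1860·x^3 + 1920·x^4 + 144·x^5 + 96·x^6) + (-31 - 115·x + 75·x^2 + 241·x^3 + 430·x^4 + 372·x^5 + 56·x^6 + 32·x^7)·Dx + (270 + 1200·x + 2862·x^2 + 1860·x^3 + 1920·x^4 + 144·x^5 + 96·x^6)·Dx^2 + (-31 - 115·x + 75·x^2 + 241·x^3 + 430·x^4 + 372·x^5 + 56·x^6 + 32·x^7)·Dx^3  (order 3).
h: a_k = 1, 12, 61/2, 88, 5039/24, 516, 856801/720, 2736, 247484159/40320, 13660, …
ICs: h(0) = 1, h′(0) = 12, h′′(0) = 61.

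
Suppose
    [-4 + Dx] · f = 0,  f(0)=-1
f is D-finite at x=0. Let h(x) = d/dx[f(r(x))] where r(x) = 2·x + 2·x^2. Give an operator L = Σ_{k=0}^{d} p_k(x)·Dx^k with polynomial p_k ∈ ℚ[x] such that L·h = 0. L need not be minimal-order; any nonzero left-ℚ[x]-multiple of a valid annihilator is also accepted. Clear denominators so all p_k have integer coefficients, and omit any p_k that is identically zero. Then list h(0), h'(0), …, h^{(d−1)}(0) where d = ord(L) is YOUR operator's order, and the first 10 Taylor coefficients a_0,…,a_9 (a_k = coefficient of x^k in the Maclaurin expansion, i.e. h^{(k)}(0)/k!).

f: a_k = -1, -4, -8, -32/3, -32/3, -128/15, -256/45, -1024/315, -512/315, -2048/2835, …
h₀=f(r): pull back L_f along r ⇒ L₀.
Differentiate: ansatz ord ≤ ord L₀ ⇒ L.
L = (10 + 32·x + 32·x^2) + (-1 - 2·x)·Dx  (order 1).
h: a_k = -8, -80, -448, -5504/3, -18176/3, -255488/15, -378880/9, -29462528/315, -59772928/315, -144072704/405, …
ICs: h(0) = -8.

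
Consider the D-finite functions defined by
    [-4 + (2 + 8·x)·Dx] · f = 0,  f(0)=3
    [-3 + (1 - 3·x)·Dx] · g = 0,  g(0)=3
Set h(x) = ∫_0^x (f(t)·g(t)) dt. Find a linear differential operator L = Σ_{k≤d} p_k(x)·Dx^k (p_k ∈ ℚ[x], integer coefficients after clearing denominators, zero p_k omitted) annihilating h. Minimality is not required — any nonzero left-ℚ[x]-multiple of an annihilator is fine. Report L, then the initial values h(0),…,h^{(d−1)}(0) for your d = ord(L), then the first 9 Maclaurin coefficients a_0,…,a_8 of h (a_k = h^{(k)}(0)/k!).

L = (5 + 6·x)·Dx + (-1 - x + 12·x^2)·Dx^2  (order 2).
h: a_k = 0, 9, 45/2, 39, 387/4, 1071/5, 1155/2, 1377, 31293/8, …
ICs: h(0) = 0, h′(0) = 9.

f: a_k = 3, 6, -6, 12, -30, 84, -252, 792, -2574, …
g: a_k = 3, 9, 27, 81, 243, 729, 2187, 6561, 19683, …
h₀=f·g: eliminate ⇒ L₀, order ≤ 1·1.
h=∫₀ˣh₀: take L = L₀·Dx.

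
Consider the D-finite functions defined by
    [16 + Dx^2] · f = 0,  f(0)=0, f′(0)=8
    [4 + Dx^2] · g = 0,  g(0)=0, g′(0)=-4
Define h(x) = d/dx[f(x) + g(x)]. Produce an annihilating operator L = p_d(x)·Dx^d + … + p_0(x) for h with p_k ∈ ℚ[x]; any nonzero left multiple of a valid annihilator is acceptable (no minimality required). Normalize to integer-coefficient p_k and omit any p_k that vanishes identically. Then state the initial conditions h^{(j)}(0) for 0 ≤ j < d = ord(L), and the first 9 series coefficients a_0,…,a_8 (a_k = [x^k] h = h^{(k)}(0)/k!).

f: a_k = 0, 8, 0, -64/3, 0, 256/15, 0, -2048/315, 0, …
g: a_k = 0, -4, 0, 8/3, 0, -8/15, 0, 16/315, 0, …
L₀ := lclm(L_f,L_g); ord L₀ ≤ 2+2.
Differentiate: ansatz ord ≤ ord L₀ ⇒ L.
L = 64 + 20·Dx^2 + Dx^4  (order 4).
h: a_k = 4, 0, -56, 0, 248/3, 0, -2032/45, 0, 584/45, …
ICs: h(0) = 4, h′(0) = 0, h′′(0) = -112, h′′′(0) = 0.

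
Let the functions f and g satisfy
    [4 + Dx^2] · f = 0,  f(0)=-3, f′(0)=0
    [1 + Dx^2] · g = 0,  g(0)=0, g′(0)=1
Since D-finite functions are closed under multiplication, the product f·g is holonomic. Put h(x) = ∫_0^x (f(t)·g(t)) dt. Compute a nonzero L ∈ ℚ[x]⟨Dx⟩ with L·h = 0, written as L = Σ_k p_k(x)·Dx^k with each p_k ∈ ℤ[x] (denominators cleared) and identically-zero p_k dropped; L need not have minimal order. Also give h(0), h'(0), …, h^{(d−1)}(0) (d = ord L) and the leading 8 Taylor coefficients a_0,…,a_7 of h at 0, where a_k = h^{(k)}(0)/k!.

L = 9·Dx + 10·Dx^3 + Dx^5  (order 5).
h: a_k = 0, 0, -3/2, 0, 13/8, 0, -121/240, 0, …
ICs: h(0) = 0, h′(0) = 0, h′′(0) = -3, h′′′(0) = 0, h′′′′(0) = 39.

f: a_k = -3, 0, 6, 0, -2, 0, 4/15, 0, …
g: a_k = 0, 1, 0, -1/6, 0, 1/120, 0, -1/5040, …
h₀=f·g: eliminate ⇒ L₀, order ≤ 2·2.
∫: right-multiply L₀ by Dx.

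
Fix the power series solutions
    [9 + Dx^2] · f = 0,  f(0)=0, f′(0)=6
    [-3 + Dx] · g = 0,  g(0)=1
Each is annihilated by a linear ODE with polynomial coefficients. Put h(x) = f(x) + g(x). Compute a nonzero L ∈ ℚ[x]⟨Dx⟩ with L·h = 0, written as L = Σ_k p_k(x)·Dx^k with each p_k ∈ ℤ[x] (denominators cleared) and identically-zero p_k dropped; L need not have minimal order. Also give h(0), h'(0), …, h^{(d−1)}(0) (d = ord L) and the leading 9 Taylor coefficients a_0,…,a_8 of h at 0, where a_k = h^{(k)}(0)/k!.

f: a_k = 0, 6, 0, -9, 0, 81/20, 0, -243/280, 0, …
g: a_k = 1, 3, 9/2, 9/2, 27/8, 81/40, 81/80, 243/560, 729/4480, …
L₀ := lclm(L_f,L_g); ord L₀ ≤ 2+1.
L = -27 + 9·Dx - 3·Dx^2 + Dx^3  (order 3).
h: a_k = 1, 9, 9/2, -9/2, 27/8, 243/40, 81/80, -243/560, 729/4480, …
ICs: h(0) = 1, h′(0) = 9, h′′(0) = 9.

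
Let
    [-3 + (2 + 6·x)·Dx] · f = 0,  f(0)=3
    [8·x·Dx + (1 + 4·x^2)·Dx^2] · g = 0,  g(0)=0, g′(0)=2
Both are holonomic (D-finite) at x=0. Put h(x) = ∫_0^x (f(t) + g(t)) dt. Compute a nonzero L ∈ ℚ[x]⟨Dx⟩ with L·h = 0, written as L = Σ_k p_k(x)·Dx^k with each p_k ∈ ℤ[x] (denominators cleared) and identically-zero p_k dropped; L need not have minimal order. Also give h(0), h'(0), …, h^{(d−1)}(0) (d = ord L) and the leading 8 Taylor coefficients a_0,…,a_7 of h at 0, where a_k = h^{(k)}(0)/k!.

L = (-48 - 360·x + 576·x^2 + 864·x^3)·Dx^2 + (-59 - 192·x - 120·x^2 + 2304·x^3 + 3024·x^4)·Dx^3 + (-6 + 14·x + 144·x^2 + 272·x^3 + 672·x^4 + 864·x^5)·Dx^4  (order 4).
h: a_k = 0, 3, 13/4, -9/8, 115/192, -243/128, 33707/7680, -6561/1024, …
ICs: h(0) = 0, h′(0) = 3, h′′(0) = 13/2, h′′′(0) = -27/4.

f: a_k = 3, 9/2, -27/8, 81/16, -1215/128, 5103/256, -45927/1024, 216513/2048, …
g: a_k = 0, 2, 0, -8/3, 0, 32/5, 0, -128/7, …
h₀=f+g: left-lcm gives L₀, ord ≤ 3.
h=∫h₀ ⇒ L = L₀·Dx.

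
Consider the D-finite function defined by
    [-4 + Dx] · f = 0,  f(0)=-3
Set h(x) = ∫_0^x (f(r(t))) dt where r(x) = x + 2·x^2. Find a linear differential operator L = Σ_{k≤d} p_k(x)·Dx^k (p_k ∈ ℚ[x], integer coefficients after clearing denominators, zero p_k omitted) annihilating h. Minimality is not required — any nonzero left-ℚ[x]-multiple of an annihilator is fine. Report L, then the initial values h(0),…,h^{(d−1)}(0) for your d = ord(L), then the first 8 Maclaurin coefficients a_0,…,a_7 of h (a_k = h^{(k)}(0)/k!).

L = (-4 - 16·x)·Dx + Dx^2  (order 2).
h: a_k = 0, -3, -6, -16, -32, -64, -1664/15, -19456/105, …
ICs: h(0) = 0, h′(0) = -3.

f: a_k = -3, -12, -24, -32, -32, -128/5, -256/15, -1024/105, …
f∘r: x↦r, Dx↦Dx/r' in L_f ⇒ L₀.
h=∫₀ˣh₀: take L = L₀·Dx.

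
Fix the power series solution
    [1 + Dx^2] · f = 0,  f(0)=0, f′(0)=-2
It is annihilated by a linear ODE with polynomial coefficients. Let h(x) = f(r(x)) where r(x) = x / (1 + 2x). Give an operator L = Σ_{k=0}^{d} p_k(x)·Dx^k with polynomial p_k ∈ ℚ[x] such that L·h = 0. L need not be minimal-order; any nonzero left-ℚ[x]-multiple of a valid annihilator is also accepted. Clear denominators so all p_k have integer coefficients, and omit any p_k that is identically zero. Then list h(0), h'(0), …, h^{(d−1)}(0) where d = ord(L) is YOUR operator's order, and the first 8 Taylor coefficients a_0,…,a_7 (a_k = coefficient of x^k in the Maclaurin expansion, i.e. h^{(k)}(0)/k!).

L = 1 + (4 + 24·x + 48·x^2 + 32·x^3)·Dx + (1 + 8·x + 24·x^2 + 32·x^3 + 16·x^4)·Dx^2  (order 2).
h: a_k = 0, -2, 4, -23/3, 14, -1441/60, 75/2, -123479/2520, …
ICs: h(0) = 0, h′(0) = -2.

f: a_k = 0, -2, 0, 1/3, 0, -1/60, 0, 1/2520, …
h₀=f(r): pull back L_f along r ⇒ L₀.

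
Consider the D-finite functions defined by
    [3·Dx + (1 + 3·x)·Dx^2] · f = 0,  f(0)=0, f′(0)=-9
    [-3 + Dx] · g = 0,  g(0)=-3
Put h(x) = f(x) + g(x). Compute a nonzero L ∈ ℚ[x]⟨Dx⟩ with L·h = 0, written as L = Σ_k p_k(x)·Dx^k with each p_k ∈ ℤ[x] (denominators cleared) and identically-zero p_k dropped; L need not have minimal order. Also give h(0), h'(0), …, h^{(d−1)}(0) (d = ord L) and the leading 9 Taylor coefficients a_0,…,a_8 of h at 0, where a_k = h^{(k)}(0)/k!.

L = (-27 - 27·x)·Dx + (3 - 18·x - 27·x^2)·Dx^2 + (2 + 9·x + 9·x^2)·Dx^3  (order 3).
h: a_k = -3, -18, 0, -81/2, 405/8, -1215/8, 28917/80, -75087/80, 11020293/4480, …
ICs: h(0) = -3, h′(0) = -18, h′′(0) = 0.

f: a_k = 0, -9, 27/2, -27, 243/4, -729/5, 729/2, -6561/7, 19683/8, …
g: a_k = -3, -9, -27/2, -27/2, -81/8, -243/40, -243/80, -729/560, -2187/4480, …
L₀ := lclm(L_f,L_g); ord L₀ ≤ 2+1.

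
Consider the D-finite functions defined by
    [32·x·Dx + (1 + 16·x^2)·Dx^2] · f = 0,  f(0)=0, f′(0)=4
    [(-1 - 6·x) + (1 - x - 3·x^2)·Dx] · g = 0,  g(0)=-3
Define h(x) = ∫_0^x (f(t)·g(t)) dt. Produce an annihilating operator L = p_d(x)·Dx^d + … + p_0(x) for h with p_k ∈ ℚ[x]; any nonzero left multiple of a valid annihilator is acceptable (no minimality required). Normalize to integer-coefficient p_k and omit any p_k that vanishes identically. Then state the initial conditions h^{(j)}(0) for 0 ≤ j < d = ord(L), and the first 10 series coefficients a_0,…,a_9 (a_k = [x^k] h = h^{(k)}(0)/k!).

L = (6 + 32·x + 288·x^2)·Dx + (2 - 20·x + 64·x^2 + 288·x^3)·Dx^2 + (-1 + x - 13·x^2 + 16·x^3 + 48·x^4)·Dx^3  (order 3).
h: a_k = 0, 0, -6, -4, 4, -4, -1466/15, -3232/35, 40391/70, 93692/315, …
ICs: h(0) = 0, h′(0) = 0, h′′(0) = -12.

f: a_k = 0, 4, 0, -64/3, 0, 1024/5, 0, -16384/7, 0, 262144/9, …
g: a_k = -3, -3, -12, -21, -57, -120, -291, -651, -1524, -3477, …
Product ⇒ symmetric product L₀, ord ≤ 2.
h=∫h₀ ⇒ L = L₀·Dx.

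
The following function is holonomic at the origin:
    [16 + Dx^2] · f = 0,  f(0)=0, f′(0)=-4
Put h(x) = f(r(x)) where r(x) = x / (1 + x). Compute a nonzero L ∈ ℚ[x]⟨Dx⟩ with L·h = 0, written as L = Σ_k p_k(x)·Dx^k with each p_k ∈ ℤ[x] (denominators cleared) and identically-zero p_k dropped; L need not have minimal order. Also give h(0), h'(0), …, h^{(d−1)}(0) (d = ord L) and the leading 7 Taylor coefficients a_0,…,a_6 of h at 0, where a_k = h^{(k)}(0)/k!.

f: a_k = 0, -4, 0, 32/3, 0, -128/15, 0, …
Change of var in L_f (x↦r) gives L₀.
L = 16 + (2 + 6·x + 6·x^2 + 2·x^3)·Dx + (1 + 4·x + 6·x^2 + 4·x^3 + x^4)·Dx^2  (order 2).
h: a_k = 0, -4, 4, 20/3, -28, 772/15, -60, …
ICs: h(0) = 0, h′(0) = -4.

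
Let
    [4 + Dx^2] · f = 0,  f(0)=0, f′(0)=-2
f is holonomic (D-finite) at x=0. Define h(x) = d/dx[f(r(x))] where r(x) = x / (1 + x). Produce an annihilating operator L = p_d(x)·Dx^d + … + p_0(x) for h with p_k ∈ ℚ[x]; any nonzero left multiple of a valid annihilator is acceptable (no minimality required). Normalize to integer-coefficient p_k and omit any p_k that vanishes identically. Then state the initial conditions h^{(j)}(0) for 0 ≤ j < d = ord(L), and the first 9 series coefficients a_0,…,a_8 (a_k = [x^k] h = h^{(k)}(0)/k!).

f: a_k = 0, -2, 0, 4/3, 0, -4/15, 0, 8/315, 0, …
Substitute x→r, Dx→(1/r')Dx; clear ⇒ L₀.
h₀' ⇒ L via d/dx closure of L₀.
L = (10 + 12·x + 6·x^2) + (6 + 18·x + 18·x^2 + 6·x^3)·Dx + (1 + 4·x + 6·x^2 + 4·x^3 + x^4)·Dx^2  (order 2).
h: a_k = -2, 4, -2, -8, 86/3, -60, 4418/45, -6064/45, 49262/315, …
ICs: h(0) = -2, h′(0) = 4.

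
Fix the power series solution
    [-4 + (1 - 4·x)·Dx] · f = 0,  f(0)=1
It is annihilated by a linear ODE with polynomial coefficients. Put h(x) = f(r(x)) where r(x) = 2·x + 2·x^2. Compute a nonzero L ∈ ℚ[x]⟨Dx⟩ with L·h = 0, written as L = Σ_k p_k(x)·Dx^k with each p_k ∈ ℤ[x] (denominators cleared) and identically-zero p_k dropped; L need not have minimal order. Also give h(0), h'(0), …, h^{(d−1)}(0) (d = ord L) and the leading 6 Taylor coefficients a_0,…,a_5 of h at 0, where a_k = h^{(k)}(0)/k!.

L = (8 + 16·x) + (-1 + 8·x + 8·x^2)·Dx  (order 1).
h: a_k = 1, 8, 72, 640, 5696, 50688, …
ICs: h(0) = 1.

f: a_k = 1, 4, 16, 64, 256, 1024, …
Change of var in L_f (x↦r) gives L₀.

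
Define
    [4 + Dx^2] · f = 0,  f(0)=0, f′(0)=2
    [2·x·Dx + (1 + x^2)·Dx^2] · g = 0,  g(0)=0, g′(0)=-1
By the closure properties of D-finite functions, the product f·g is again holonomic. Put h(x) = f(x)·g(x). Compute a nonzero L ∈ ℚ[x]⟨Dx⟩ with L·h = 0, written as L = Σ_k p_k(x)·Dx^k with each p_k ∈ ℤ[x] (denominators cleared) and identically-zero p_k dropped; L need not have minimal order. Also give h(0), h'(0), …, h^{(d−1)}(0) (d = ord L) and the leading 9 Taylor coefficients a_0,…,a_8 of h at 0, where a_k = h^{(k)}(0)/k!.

f: a_k = 0, 2, 0, -4/3, 0, 4/15, 0, -8/315, 0, …
g: a_k = 0, -1, 0, 1/3, 0, -1/5, 0, 1/7, 0, …
Sym-product of L_f,L_g gives L₀ (≤ ord 4).
L = (160 + 464·x^2 + 464·x^4 + 256·x^6 + 64·x^8) + (96·x + 224·x^3 + 192·x^5 + 64·x^7)·Dx + (60 + 188·x^2 + 216·x^4 + 128·x^6 + 32·x^8)·Dx^2 + (24·x + 56·x^3 + 48·x^5 + 16·x^7)·Dx^3 + (5 + 18·x^2 + 25·x^4 + 16·x^6 + 4·x^8)·Dx^4  (order 4).
h: a_k = 0, 0, -2, 0, 2, 0, -10/9, 0, 2/3, …
ICs: h(0) = 0, h′(0) = 0, h′′(0) = -4, h′′′(0) = 0.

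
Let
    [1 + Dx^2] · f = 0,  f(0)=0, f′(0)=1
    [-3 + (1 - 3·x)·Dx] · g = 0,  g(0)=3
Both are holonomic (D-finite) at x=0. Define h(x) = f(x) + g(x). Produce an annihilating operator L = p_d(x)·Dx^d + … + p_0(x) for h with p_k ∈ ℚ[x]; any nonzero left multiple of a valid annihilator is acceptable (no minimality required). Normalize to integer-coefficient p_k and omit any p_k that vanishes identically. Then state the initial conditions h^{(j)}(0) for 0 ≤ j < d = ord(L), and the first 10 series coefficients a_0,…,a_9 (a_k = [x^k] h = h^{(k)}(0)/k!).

L = (-165 + 18·x - 27·x^2) + (19 - 63·x + 27·x^2 - 27·x^3)·Dx + (-165 + 18·x - 27·x^2)·Dx^2 + (19 - 63·x + 27·x^2 - 27·x^3)·Dx^3  (order 3).
h: a_k = 3, 10, 27, 485/6, 243, 87481/120, 2187, 33067439/5040, 19683, 21427701121/362880, …
ICs: h(0) = 3, h′(0) = 10, h′′(0) = 54.

f: a_k = 0, 1, 0, -1/6, 0, 1/120, 0, -1/5040, 0, 1/362880, …
g: a_k = 3, 9, 27, 81, 243, 729, 2187, 6561, 19683, 59049, …
f+g: L₀ = lclm(L_f,L_g), ord ≤ 2+1.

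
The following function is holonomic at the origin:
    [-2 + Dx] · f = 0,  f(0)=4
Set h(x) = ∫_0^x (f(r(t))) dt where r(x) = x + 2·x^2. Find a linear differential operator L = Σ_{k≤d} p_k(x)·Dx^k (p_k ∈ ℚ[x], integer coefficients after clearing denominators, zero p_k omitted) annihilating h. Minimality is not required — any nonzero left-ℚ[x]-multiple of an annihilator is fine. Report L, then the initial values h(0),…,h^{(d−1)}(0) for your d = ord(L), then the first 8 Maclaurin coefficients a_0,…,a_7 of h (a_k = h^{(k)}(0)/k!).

f: a_k = 4, 8, 8, 16/3, 8/3, 16/15, 16/45, 32/315, …
h₀=f(r): pull back L_f along r ⇒ L₀.
Integrate: L := L₀·Dx.
L = (-2 - 8·x)·Dx + Dx^2  (order 2).
h: a_k = 0, 4, 4, 8, 28/3, 40/3, 72/5, 5296/315, …
ICs: h(0) = 0, h′(0) = 4.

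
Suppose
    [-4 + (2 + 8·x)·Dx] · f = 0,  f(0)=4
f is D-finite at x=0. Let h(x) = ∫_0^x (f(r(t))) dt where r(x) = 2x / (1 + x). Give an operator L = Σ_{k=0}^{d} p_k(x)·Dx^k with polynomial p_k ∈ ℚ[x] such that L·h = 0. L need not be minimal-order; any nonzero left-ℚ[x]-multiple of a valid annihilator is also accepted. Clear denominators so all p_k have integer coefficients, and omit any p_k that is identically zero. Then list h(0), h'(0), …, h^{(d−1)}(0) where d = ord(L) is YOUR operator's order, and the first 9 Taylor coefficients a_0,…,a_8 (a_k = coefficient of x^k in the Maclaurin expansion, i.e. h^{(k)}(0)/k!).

L = -4·Dx + (1 + 10·x + 9·x^2)·Dx^2  (order 2).
h: a_k = 0, 4, 8, -16, 52, -1136/5, 1176, -47280/7, 41610, …
ICs: h(0) = 0, h′(0) = 4.

f: a_k = 4, 8, -8, 16, -40, 112, -336, 1056, -3432, …
L₀ from L_f via x↦r, Dx↦r'^{-1}Dx.
h=∫₀ˣh₀: take L = L₀·Dx.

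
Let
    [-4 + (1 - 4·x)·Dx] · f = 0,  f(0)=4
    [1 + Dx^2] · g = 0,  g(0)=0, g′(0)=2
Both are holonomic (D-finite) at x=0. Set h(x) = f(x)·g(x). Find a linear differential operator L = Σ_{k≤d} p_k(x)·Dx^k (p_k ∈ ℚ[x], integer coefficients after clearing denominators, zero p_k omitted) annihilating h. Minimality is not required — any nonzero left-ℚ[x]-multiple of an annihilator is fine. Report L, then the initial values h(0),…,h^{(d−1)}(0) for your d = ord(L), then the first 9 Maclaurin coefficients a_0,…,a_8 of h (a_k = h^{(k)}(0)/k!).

L = (-1 + 4·x) + 8·Dx + (-1 + 4·x)·Dx^2  (order 2).
h: a_k = 0, 8, 32, 380/3, 1520/3, 30401/15, 121604/15, 20429471/630, 40858942/315, …
ICs: h(0) = 0, h′(0) = 8.

f: a_k = 4, 16, 64, 256, 1024, 4096, 16384, 65536, 262144, …
g: a_k = 0, 2, 0, -1/3, 0, 1/60, 0, -1/2520, 0, …
Sym-product of L_f,L_g gives L₀ (≤ ord 2).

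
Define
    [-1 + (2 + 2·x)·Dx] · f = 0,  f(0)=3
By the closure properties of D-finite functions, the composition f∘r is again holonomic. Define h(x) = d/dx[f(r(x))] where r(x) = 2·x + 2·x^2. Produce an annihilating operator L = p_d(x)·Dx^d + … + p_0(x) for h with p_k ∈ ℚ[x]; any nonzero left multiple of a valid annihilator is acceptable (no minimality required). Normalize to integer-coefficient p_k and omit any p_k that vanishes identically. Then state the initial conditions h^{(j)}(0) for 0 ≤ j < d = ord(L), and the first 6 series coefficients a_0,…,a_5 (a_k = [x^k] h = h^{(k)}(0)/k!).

L = 1 + (-1 - 4·x - 6·x^2 - 4·x^3)·Dx  (order 1).
h: a_k = 3, 3, -9/2, 9/2, -15/8, -27/8, …
ICs: h(0) = 3.

f: a_k = 3, 3/2, -3/8, 3/16, -15/128, 21/256, …
L₀ from L_f via x↦r, Dx↦r'^{-1}Dx.
Derive L from L₀ (diff closure).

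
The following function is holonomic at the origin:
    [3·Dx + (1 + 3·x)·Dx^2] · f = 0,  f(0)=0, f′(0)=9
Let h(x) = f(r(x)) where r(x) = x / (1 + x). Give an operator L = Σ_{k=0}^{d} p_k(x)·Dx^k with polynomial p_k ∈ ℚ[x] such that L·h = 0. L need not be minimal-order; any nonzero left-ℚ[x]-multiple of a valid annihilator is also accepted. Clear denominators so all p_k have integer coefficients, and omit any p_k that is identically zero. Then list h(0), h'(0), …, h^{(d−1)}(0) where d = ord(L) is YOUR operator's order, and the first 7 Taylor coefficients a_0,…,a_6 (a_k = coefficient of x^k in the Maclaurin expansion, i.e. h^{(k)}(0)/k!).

L = (5 + 8·x)·Dx + (1 + 5·x + 4·x^2)·Dx^2  (order 2).
h: a_k = 0, 9, -45/2, 63, -765/4, 3069/5, -4095/2, …
ICs: h(0) = 0, h′(0) = 9.

f: a_k = 0, 9, -27/2, 27, -243/4, 729/5, -729/2, …
f∘r: x↦r, Dx↦Dx/r' in L_f ⇒ L₀.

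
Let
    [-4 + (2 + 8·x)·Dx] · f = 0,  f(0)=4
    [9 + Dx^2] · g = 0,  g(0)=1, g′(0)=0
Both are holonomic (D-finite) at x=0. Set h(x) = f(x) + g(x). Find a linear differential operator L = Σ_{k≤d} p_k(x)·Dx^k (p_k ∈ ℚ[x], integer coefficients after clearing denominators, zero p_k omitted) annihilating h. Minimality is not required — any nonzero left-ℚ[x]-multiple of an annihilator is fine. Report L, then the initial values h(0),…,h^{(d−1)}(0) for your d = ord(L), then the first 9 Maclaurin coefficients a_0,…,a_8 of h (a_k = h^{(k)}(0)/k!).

L = (-378 - 1296·x - 2592·x^2) + (45 + 828·x + 3888·x^2 + 5184·x^3)·Dx + (-42 - 144·x - 288·x^2)·Dx^2 + (5 + 92·x + 432·x^2 + 576·x^3)·Dx^3  (order 3).
h: a_k = 5, 8, -25/2, 16, -293/8, 112, -26961/80, 1056, -15374631/4480, …
ICs: h(0) = 5, h′(0) = 8, h′′(0) = -25.

f: a_k = 4, 8, -8, 16, -40, 112, -336, 1056, -3432, …
g: a_k = 1, 0, -9/2, 0, 27/8, 0, -81/80, 0, 729/4480, …
Weyl lclm of L_f,L_g ⇒ L₀ (ord ≤ 3).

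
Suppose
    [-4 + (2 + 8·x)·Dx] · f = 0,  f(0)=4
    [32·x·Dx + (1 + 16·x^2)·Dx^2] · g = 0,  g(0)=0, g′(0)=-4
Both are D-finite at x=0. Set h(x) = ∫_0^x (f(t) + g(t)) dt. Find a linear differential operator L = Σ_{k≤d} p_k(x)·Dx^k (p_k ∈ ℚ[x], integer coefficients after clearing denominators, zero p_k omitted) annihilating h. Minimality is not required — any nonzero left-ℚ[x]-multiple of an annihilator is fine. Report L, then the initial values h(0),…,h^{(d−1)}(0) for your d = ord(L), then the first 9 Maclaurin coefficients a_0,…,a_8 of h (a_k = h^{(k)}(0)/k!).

f: a_k = 4, 8, -8, 16, -40, 112, -336, 1056, -3432, …
g: a_k = 0, -4, 0, 64/3, 0, -1024/5, 0, 16384/7, 0, …
f+g: L₀ = lclm(L_f,L_g), ord ≤ 1+2.
h=∫h₀ ⇒ L = L₀·Dx.
L = (-32 - 320·x + 1536·x^2 + 3072·x^3)·Dx^2 + (-22 - 128·x + 320·x^2 + 6144·x^3 + 10752·x^4)·Dx^3 + (-1 + 12·x + 96·x^2 + 384·x^3 + 1792·x^4 + 3072·x^5)·Dx^4  (order 4).
h: a_k = 0, 4, 2, -8/3, 28/3, -8, -232/15, -48, 2972/7, …
ICs: h(0) = 0, h′(0) = 4, h′′(0) = 4, h′′′(0) = -16.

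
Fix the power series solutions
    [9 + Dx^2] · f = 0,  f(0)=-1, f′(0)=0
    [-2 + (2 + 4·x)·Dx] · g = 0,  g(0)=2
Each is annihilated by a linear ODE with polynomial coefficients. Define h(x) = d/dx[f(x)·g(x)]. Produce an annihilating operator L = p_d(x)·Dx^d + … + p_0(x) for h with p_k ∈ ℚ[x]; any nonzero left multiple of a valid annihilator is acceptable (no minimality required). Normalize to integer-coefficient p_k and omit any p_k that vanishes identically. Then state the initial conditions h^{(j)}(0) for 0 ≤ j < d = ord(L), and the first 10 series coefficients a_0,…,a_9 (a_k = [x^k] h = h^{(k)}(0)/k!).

L = (14 + 84·x + 192·x^2 + 216·x^3 + 108·x^4) + (-1 - 8·x - 18·x^2 - 12·x^3)·Dx + (1 + 7·x + 19·x^2 + 24·x^3 + 12·x^4)·Dx^2  (order 2).
h: a_k = -2, 20, 24, -40, -20, 72/5, 84/5, -624/35, 684/35, -1184/35, …
ICs: h(0) = -2, h′(0) = 20.

f: a_k = -1, 0, 9/2, 0, -27/8, 0, 81/80, 0, -729/4480, 0, …
g: a_k = 2, 2, -1, 1, -5/4, 7/4, -21/8, 33/8, -429/64, 715/64, …
f·g: L₀ = L_f ⊗_s L_g, ord ≤ 2·1.
Differentiate: ansatz ord ≤ ord L₀ ⇒ L.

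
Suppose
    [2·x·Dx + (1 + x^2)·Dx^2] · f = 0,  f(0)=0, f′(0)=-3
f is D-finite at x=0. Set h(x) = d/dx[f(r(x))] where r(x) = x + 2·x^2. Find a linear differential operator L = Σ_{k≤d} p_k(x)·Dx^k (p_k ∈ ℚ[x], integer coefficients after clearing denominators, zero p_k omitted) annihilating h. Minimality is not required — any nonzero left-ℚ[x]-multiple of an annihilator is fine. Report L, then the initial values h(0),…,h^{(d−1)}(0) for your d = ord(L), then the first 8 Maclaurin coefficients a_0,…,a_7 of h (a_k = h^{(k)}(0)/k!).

f: a_k = 0, -3, 0, 1, 0, -3/5, 0, 3/7, …
f∘r: x↦r, Dx↦Dx/r' in L_f ⇒ L₀.
h₀' ⇒ L via d/dx closure of L₀.
L = (-4 + 2·x + 16·x^2 + 48·x^3 + 48·x^4) + (1 + 4·x + x^2 + 8·x^3 + 20·x^4 + 16·x^5)·Dx  (order 1).
h: a_k = -3, -12, 3, 24, 57, 12, -165, -336, …
ICs: h(0) = -3.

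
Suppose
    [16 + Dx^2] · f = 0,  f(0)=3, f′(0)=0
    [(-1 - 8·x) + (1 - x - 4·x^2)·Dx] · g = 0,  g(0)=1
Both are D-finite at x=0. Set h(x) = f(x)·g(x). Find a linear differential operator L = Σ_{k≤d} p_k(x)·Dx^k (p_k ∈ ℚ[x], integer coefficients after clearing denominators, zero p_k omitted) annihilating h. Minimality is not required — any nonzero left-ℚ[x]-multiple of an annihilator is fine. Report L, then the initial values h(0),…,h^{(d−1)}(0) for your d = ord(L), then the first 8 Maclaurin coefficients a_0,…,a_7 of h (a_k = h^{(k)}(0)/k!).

L = (-8 + 16·x + 64·x^2) + (2 + 16·x)·Dx + (-1 + x + 4·x^2)·Dx^2  (order 2).
h: a_k = 3, 3, -9, 3, -1, 11, -151/15, 509/15, …
ICs: h(0) = 3, h′(0) = 3.

f: a_k = 3, 0, -24, 0, 32, 0, -256/15, 0, …
g: a_k = 1, 1, 5, 9, 29, 65, 181, 441, …
Sym-product of L_f,L_g gives L₀ (≤ ord 2).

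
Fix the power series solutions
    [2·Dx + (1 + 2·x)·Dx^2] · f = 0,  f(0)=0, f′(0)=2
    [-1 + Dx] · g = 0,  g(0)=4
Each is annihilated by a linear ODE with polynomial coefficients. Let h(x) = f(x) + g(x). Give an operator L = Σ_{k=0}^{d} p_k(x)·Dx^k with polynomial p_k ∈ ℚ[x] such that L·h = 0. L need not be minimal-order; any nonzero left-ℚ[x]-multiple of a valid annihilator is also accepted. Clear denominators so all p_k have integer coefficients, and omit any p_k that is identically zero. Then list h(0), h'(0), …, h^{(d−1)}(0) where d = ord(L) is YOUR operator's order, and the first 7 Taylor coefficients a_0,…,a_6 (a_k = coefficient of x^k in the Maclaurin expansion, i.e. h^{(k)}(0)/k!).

L = (-10 - 4·x)·Dx + (7 - 4·x - 4·x^2)·Dx^2 + (3 + 8·x + 4·x^2)·Dx^3  (order 3).
h: a_k = 4, 6, 0, 10/3, -23/6, 193/30, -1919/180, …
ICs: h(0) = 4, h′(0) = 6, h′′(0) = 0.

f: a_k = 0, 2, -2, 8/3, -4, 32/5, -32/3, …
g: a_k = 4, 4, 2, 2/3, 1/6, 1/30, 1/180, …
f+g: L₀ = lclm(L_f,L_g), ord ≤ 2+1.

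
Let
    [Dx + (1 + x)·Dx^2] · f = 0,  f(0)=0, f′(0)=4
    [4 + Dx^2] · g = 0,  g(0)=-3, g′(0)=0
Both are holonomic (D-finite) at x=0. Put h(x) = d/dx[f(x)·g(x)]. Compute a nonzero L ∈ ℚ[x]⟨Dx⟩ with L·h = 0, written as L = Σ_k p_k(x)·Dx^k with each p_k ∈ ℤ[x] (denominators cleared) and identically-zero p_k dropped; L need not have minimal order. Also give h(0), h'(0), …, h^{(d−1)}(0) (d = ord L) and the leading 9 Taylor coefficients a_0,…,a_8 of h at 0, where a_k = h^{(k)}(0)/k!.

f: a_k = 0, 4, -2, 4/3, -1, 4/5, -2/3, 4/7, -1/2, …
g: a_k = -3, 0, 6, 0, -2, 0, 4/15, 0, -2/105, …
L₀ := L_f ⊗_s L_g (sym. prod.), ord ≤ 4.
Derive L from L₀ (diff closure).
L = (-56 + 896·x + 4416·x^2 + 8064·x^3 + 7136·x^4 + 3072·x^5 + 512·x^6) + (72 + 776·x + 2080·x^2 + 2400·x^3 + 1280·x^4 + 256·x^5)·Dx + (70 + 824·x + 2780·x^2 + 4416·x^3 + 3664·x^4 + 1536·x^5 + 256·x^6)·Dx^2 + (18 + 194·x + 520·x^2 + 600·x^3 + 320·x^4 + 64·x^5)·Dx^3 + (21 + 150·x + 419·x^2 + 600·x^3 + 470·x^4 + 192·x^5 + 32·x^6)·Dx^4  (order 4).
h: a_k = -12, 12, 60, -36, -12, 0, 52/5, -124/15, 244/35, …
ICs: h(0) = -12, h′(0) = 12, h′′(0) = 120, h′′′(0) = -216.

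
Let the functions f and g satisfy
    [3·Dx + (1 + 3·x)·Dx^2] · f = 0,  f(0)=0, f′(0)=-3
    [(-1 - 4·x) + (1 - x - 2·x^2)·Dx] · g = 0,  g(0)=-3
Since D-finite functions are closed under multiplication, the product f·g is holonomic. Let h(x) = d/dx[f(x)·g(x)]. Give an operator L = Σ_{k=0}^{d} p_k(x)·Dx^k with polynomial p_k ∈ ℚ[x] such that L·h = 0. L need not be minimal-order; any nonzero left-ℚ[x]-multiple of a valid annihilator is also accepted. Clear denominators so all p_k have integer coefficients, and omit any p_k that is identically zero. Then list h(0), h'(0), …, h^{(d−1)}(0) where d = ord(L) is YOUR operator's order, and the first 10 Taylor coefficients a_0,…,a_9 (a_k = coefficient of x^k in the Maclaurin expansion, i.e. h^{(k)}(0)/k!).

L = (192 + 756·x + 1296·x^2) + (3 + 165·x + 864·x^2 + 1008·x^3)·Dx + (-7 - 38·x - 13·x^2 + 162·x^3 + 144·x^4)·Dx^2  (order 2).
h: a_k = 9, -9, 243/2, -117, 3951/4, -13527/10, 154971/20, -101043/7, 17565741/280, -4018797/28, …
ICs: h(0) = 9, h′(0) = -9.

f: a_k = 0, -3, 9/2, -9, 81/4, -243/5, 243/2, -2187/7, 6561/8, -2187, …
g: a_k = -3, -3, -9, -15, -33, -63, -129, -255, -513, -1023, …
Product ⇒ symmetric product L₀, ord ≤ 2.
h₀' ⇒ L via d/dx closure of L₀.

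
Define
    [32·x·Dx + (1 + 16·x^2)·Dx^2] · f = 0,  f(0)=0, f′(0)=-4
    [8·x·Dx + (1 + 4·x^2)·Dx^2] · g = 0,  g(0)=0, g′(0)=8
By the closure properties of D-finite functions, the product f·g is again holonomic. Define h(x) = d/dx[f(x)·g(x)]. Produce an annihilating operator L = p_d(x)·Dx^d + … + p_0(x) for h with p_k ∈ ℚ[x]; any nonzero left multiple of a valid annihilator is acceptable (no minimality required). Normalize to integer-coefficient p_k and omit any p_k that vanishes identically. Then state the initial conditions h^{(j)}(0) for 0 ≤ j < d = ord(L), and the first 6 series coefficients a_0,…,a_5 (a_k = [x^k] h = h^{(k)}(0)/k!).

f: a_k = 0, -4, 0, 64/3, 0, -1024/5, …
g: a_k = 0, 8, 0, -32/3, 0, 128/5, …
L₀ := L_f ⊗_s L_g (sym. prod.), ord ≤ 4.
Derive L from L₀ (diff closure).
L = (-1536·x - 51200·x^3 - 262144·x^5 + 655360·x^7 + 6291456·x^9) + (-80 - 6592·x^2 - 92160·x^4 - 229376·x^6 + 2293760·x^8 + 9437184·x^10)·Dx + (-160·x - 4480·x^3 - 30720·x^5 + 69632·x^7 + 1310720·x^9 + 3145728·x^11)·Dx^2 + (-1 - 40·x^2 - 464·x^4 + 29696·x^8 + 163840·x^10 + 262144·x^12)·Dx^3  (order 3).
h: a_k = 0, -64, 0, 2560/3, 0, -177152/15, …
ICs: h(0) = 0, h′(0) = -64, h′′(0) = 0.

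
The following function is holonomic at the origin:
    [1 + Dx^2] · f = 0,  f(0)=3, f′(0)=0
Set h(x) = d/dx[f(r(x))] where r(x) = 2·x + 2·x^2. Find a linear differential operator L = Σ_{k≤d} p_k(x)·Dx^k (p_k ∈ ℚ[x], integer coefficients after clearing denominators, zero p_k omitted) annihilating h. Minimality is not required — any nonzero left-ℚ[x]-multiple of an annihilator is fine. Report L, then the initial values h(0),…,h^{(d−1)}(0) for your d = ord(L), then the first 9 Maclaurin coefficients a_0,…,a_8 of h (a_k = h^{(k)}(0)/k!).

L = (16 + 32·x + 96·x^2 + 128·x^3 + 64·x^4) + (-6 - 12·x)·Dx + (1 + 4·x + 4·x^2)·Dx^2  (order 2).
h: a_k = 0, -12, -36, -16, 40, 352/5, 224/5, -1664/105, -1632/35, …
ICs: h(0) = 0, h′(0) = -12.

f: a_k = 3, 0, -3/2, 0, 1/8, 0, -1/240, 0, 1/13440, …
f∘r: x↦r, Dx↦Dx/r' in L_f ⇒ L₀.
h=h₀': d/dx-closure on L₀ ⇒ L.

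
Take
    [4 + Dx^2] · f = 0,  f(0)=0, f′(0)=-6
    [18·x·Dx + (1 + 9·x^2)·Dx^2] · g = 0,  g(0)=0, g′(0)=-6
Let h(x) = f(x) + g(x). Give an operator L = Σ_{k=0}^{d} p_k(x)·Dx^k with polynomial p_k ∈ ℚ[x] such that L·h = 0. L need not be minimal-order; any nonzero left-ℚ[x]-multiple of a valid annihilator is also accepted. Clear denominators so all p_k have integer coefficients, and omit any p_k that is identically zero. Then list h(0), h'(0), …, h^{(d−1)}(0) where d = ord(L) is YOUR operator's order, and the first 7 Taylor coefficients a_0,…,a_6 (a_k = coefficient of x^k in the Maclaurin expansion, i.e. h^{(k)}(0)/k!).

f: a_k = 0, -6, 0, 4, 0, -4/5, 0, …
g: a_k = 0, -6, 0, 18, 0, -486/5, 0, …
L₀ := lclm(L_f,L_g); ord L₀ ≤ 2+2.
L = (-3744·x + 37584·x^3 + 11664·x^5)·Dx + (-28 + 864·x^2 + 10692·x^4 + 5832·x^6)·Dx^2 + (-936·x + 9396·x^3 + 2916·x^5)·Dx^3 + (-7 + 216·x^2 + 2673·x^4 + 1458·x^6)·Dx^4  (order 4).
h: a_k = 0, -12, 0, 22, 0, -98, 0, …
ICs: h(0) = 0, h′(0) = -12, h′′(0) = 0, h′′′(0) = 132.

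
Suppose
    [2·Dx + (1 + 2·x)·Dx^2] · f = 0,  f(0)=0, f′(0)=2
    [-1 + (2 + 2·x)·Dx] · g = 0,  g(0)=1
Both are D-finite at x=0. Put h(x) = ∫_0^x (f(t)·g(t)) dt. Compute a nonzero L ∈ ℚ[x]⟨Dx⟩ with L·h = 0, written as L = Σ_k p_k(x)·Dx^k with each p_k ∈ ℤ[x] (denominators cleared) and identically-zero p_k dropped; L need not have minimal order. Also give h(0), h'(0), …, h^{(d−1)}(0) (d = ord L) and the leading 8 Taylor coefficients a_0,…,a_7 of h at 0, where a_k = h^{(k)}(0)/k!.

f: a_k = 0, 2, -2, 8/3, -4, 32/5, -32/3, 128/7, …
g: a_k = 1, 1/2, -1/8, 1/16, -5/128, 7/256, -21/1024, 33/2048, …
Product ⇒ symmetric product L₀, ord ≤ 2.
h=∫h₀ ⇒ L = L₀·Dx.
L = (-1 + 2·x)·Dx + (4 + 4·x)·Dx^2 + (4 + 16·x + 20·x^2 + 8·x^3)·Dx^3  (order 3).
h: a_k = 0, 0, 1, -1/3, 17/48, -11/24, 3709/5760, -4267/4480, …
ICs: h(0) = 0, h′(0) = 0, h′′(0) = 2.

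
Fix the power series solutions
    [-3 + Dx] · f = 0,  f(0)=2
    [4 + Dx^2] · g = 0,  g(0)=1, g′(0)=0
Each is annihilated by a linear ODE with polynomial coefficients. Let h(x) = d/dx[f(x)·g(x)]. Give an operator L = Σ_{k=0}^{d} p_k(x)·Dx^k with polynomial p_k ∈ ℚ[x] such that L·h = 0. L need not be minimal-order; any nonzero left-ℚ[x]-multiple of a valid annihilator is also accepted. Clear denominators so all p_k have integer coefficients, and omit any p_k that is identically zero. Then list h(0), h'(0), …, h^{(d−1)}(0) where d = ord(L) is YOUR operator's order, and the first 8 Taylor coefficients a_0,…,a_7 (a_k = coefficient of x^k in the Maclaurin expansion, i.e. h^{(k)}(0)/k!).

f: a_k = 2, 6, 9, 9, 27/4, 81/20, 81/40, 243/280, …
g: a_k = 1, 0, -2, 0, 2/3, 0, -4/45, 0, …
h₀=f·g: eliminate ⇒ L₀, order ≤ 1·2.
Derive L from L₀ (diff closure).
L = 13 - 6·Dx + Dx^2  (order 2).
h: a_k = 6, 10, -9, -119/3, -199/4, -407/12, -1483/120, -239/2520, …
ICs: h(0) = 6, h′(0) = 10.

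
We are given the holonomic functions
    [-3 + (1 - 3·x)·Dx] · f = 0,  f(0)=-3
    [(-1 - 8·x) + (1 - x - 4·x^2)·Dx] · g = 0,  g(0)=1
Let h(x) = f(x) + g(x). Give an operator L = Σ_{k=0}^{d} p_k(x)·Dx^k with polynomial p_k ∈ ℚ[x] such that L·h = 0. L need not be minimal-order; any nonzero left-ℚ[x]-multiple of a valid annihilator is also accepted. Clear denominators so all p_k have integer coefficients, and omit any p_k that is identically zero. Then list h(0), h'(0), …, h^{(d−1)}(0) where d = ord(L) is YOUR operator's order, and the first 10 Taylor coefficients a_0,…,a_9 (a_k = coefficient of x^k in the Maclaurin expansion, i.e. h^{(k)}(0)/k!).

L = (6 - 72·x + 144·x^2 - 144·x^3) + (4 - 84·x^2 + 252·x^3 - 288·x^4)·Dx + (-1 + 8·x - 21·x^2 + 8·x^3 + 54·x^4 - 72·x^5)·Dx^2  (order 2).
h: a_k = -2, -8, -22, -72, -214, -664, -2006, -6120, -18518, -56120, …
ICs: h(0) = -2, h′(0) = -8.

f: a_k = -3, -9, -27, -81, -243, -729, -2187, -6561, -19683, -59049, …
g: a_k = 1, 1, 5, 9, 29, 65, 181, 441, 1165, 2929, …
Weyl lclm of L_f,L_g ⇒ L₀ (ord ≤ 2).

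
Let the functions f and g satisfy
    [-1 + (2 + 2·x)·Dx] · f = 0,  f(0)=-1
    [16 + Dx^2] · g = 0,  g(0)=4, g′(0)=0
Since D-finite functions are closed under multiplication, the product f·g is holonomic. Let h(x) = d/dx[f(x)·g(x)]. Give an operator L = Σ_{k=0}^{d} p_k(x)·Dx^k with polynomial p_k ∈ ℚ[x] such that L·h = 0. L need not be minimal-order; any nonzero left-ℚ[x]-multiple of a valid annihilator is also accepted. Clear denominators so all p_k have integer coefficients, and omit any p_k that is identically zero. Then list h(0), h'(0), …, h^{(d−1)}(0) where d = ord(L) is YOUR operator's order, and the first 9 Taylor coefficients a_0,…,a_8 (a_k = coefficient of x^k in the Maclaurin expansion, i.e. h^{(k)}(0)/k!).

f: a_k = -1, -1/2, 1/8, -1/16, 5/128, -7/256, 21/1024, -33/2048, 429/32768, …
g: a_k = 4, 0, -32, 0, 128/3, 0, -1024/45, 0, 2048/315, …
Sym-product of L_f,L_g gives L₀ (≤ ord 2).
h₀' ⇒ L via d/dx closure of L₀.
L = (4733 + 17664·x + 25216·x^2 + 16384·x^3 + 4096·x^4) + (-244 - 756·x - 768·x^2 - 256·x^3)·Dx + (268 + 1048·x + 1548·x^2 + 1024·x^3 + 256·x^4)·Dx^2  (order 2).
h: a_k = -2, 65, 189/4, -4465/24, -18665/192, 310129/1920, 1535653/23040, -21374753/322560, -13022409/573440, …
ICs: h(0) = -2, h′(0) = 65.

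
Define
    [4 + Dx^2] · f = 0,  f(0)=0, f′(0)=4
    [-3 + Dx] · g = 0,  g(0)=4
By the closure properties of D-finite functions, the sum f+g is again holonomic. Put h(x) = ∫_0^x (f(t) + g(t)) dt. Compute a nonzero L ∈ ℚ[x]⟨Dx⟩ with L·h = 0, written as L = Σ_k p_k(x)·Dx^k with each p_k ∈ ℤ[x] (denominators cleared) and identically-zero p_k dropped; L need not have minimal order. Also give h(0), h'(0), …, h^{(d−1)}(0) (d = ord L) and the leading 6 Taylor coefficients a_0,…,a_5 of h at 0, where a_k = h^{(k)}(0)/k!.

L = -12·Dx + 4·Dx^2 - 3·Dx^3 + Dx^4  (order 4).
h: a_k = 0, 4, 8, 6, 23/6, 27/10, …
ICs: h(0) = 0, h′(0) = 4, h′′(0) = 16, h′′′(0) = 36.

f: a_k = 0, 4, 0, -8/3, 0, 8/15, …
g: a_k = 4, 12, 18, 18, 27/2, 81/10, …
f+g: L₀ = lclm(L_f,L_g), ord ≤ 2+1.
h=∫₀ˣh₀: take L = L₀·Dx.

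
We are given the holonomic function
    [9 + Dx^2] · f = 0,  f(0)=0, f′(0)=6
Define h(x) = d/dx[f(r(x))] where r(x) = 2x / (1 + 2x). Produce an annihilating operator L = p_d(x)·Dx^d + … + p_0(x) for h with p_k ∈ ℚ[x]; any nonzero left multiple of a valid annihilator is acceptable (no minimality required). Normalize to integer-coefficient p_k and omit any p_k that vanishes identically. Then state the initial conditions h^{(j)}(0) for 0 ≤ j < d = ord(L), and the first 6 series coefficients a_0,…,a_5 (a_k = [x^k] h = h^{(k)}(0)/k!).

L = (60 + 96·x + 96·x^2) + (12 + 72·x + 144·x^2 + 96·x^3)·Dx + (1 + 8·x + 24·x^2 + 32·x^3 + 16·x^4)·Dx^2  (order 2).
h: a_k = 12, -48, -72, 1344, -7032, 24480, …
ICs: h(0) = 12, h′(0) = -48.

f: a_k = 0, 6, 0, -9, 0, 81/20, …
Substitute x→r, Dx→(1/r')Dx; clear ⇒ L₀.
h=h₀': d/dx-closure on L₀ ⇒ L.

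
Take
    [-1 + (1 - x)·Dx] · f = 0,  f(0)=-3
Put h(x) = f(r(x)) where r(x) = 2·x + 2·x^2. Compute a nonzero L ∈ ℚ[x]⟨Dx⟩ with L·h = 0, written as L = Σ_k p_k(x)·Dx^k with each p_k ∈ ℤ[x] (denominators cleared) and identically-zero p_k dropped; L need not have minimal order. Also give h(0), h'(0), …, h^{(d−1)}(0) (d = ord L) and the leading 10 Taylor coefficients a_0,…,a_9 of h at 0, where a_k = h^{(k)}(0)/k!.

f: a_k = -3, -3, -3, -3, -3, -3, -3, -3, -3, -3, …
L₀ from L_f via x↦r, Dx↦r'^{-1}Dx.
L = (2 + 4·x) + (-1 + 2·x + 2·x^2)·Dx  (order 1).
h: a_k = -3, -6, -18, -48, -132, -360, -984, -2688, -7344, -20064, …
ICs: h(0) = -3.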